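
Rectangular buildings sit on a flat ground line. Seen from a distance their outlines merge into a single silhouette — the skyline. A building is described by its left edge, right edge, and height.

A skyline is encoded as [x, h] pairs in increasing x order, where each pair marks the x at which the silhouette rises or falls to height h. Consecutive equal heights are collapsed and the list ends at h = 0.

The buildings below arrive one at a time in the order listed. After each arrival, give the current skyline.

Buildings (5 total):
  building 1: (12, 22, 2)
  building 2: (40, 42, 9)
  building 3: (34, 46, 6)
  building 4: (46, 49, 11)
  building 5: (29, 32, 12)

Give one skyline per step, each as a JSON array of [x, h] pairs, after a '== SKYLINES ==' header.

== SKYLINES ==
[[12,2],[22,0]]
[[12,2],[22,0],[40,9],[42,0]]
[[12,2],[22,0],[34,6],[40,9],[42,6],[46,0]]
[[12,2],[22,0],[34,6],[40,9],[42,6],[46,11],[49,0]]
[[12,2],[22,0],[29,12],[32,0],[34,6],[40,9],[42,6],[46,11],[49,0]]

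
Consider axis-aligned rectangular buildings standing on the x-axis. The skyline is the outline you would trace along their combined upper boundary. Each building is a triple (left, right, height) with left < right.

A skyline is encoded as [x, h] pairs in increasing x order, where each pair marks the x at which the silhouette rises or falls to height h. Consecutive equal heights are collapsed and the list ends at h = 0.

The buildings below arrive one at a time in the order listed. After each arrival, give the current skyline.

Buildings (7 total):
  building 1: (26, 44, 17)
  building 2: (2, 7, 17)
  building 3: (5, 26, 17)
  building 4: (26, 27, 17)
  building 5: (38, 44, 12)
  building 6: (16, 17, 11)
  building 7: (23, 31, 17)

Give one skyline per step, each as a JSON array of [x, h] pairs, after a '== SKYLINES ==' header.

== SKYLINES ==
[[26,17],[44,0]]
[[2,17],[7,0],[26,17],[44,0]]
[[2,17],[44,0]]
[[2,17],[44,0]]
[[2,17],[44,0]]
[[2,17],[44,0]]
[[2,17],[44,0]]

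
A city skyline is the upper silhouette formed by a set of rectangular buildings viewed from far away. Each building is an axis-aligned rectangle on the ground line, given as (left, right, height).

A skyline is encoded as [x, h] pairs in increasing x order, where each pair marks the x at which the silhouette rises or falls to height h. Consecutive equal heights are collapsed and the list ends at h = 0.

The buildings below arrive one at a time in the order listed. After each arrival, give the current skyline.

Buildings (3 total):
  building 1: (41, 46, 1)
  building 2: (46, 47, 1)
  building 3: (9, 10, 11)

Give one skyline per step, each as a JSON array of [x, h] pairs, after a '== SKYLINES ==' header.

== SKYLINES ==
[[41,1],[46,0]]
[[41,1],[47,0]]
[[9,11],[10,0],[41,1],[47,0]]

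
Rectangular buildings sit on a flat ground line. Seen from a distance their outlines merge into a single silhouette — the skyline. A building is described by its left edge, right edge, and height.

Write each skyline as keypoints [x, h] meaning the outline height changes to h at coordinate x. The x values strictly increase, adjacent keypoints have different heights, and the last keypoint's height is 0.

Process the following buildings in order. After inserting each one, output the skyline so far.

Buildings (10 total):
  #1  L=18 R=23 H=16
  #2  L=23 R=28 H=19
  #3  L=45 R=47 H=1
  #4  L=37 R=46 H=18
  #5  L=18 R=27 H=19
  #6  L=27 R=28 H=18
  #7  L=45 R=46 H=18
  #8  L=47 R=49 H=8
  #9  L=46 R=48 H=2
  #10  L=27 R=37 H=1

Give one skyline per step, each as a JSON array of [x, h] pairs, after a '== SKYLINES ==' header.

== SKYLINES ==
[[18,16],[23,0]]
[[18,16],[23,19],[28,0]]
[[18,16],[23,19],[28,0],[45,1],[47,0]]
[[18,16],[23,19],[28,0],[37,18],[46,1],[47,0]]
[[18,19],[28,0],[37,18],[46,1],[47,0]]
[[18,19],[28,0],[37,18],[46,1],[47,0]]
[[18,19],[28,0],[37,18],[46,1],[47,0]]
[[18,19],[28,0],[37,18],[46,1],[47,8],[49,0]]
[[18,19],[28,0],[37,18],[46,2],[47,8],[49,0]]
[[18,19],[28,1],[37,18],[46,2],[47,8],[49,0]]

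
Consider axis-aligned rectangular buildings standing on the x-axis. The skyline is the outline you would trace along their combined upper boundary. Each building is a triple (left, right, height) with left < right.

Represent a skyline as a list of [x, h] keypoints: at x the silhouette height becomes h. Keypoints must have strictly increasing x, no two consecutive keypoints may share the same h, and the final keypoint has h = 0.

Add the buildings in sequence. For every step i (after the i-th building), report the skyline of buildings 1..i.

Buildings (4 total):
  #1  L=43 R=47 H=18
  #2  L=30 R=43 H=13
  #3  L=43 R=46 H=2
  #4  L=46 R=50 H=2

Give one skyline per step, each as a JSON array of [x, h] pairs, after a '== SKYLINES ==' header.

== SKYLINES ==
[[43,18],[47,0]]
[[30,13],[43,18],[47,0]]
[[30,13],[43,18],[47,0]]
[[30,13],[43,18],[47,2],[50,0]]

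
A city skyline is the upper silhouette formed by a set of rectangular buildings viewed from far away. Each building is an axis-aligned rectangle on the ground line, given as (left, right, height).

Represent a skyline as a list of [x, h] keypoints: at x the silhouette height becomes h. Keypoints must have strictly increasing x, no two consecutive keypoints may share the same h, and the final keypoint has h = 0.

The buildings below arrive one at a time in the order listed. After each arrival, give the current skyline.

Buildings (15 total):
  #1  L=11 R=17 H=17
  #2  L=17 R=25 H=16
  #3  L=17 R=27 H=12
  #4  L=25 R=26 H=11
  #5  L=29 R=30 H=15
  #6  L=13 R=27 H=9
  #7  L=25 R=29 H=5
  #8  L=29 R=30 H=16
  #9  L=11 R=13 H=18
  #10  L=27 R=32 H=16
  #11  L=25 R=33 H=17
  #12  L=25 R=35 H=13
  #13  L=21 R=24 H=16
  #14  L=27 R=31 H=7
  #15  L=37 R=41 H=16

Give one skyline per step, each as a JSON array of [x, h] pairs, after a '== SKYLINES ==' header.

== SKYLINES ==
[[11,17],[17,0]]
[[11,17],[17,16],[25,0]]
[[11,17],[17,16],[25,12],[27,0]]
[[11,17],[17,16],[25,12],[27,0]]
[[11,17],[17,16],[25,12],[27,0],[29,15],[30,0]]
[[11,17],[17,16],[25,12],[27,0],[29,15],[30,0]]
[[11,17],[17,16],[25,12],[27,5],[29,15],[30,0]]
[[11,17],[17,16],[25,12],[27,5],[29,16],[30,0]]
[[11,18],[13,17],[17,16],[25,12],[27,5],[29,16],[30,0]]
[[11,18],[13,17],[17,16],[25,12],[27,16],[32,0]]
[[11,18],[13,17],[17,16],[25,17],[33,0]]
[[11,18],[13,17],[17,16],[25,17],[33,13],[35,0]]
[[11,18],[13,17],[17,16],[25,17],[33,13],[35,0]]
[[11,18],[13,17],[17,16],[25,17],[33,13],[35,0]]
[[11,18],[13,17],[17,16],[25,17],[33,13],[35,0],[37,16],[41,0]]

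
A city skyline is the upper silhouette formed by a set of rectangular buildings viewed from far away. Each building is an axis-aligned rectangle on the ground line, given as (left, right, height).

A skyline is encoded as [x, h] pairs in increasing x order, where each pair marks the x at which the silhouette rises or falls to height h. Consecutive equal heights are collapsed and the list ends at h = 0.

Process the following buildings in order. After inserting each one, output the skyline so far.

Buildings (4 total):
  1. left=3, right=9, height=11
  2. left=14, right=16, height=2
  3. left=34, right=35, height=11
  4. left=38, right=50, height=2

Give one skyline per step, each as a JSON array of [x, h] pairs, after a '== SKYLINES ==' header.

== SKYLINES ==
[[3,11],[9,0]]
[[3,11],[9,0],[14,2],[16,0]]
[[3,11],[9,0],[14,2],[16,0],[34,11],[35,0]]
[[3,11],[9,0],[14,2],[16,0],[34,11],[35,0],[38,2],[50,0]]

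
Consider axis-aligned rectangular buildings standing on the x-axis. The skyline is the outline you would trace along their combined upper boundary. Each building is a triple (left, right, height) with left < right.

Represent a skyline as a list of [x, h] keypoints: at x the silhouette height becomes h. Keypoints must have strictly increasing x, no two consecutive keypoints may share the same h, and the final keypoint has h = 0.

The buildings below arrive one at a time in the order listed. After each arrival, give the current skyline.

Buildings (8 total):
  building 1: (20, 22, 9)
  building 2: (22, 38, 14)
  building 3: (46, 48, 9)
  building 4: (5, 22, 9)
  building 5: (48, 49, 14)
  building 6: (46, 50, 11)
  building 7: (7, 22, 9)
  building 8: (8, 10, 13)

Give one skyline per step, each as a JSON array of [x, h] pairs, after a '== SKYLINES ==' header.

== SKYLINES ==
[[20,9],[22,0]]
[[20,9],[22,14],[38,0]]
[[20,9],[22,14],[38,0],[46,9],[48,0]]
[[5,9],[22,14],[38,0],[46,9],[48,0]]
[[5,9],[22,14],[38,0],[46,9],[48,14],[49,0]]
[[5,9],[22,14],[38,0],[46,11],[48,14],[49,11],[50,0]]
[[5,9],[22,14],[38,0],[46,11],[48,14],[49,11],[50,0]]
[[5,9],[8,13],[10,9],[22,14],[38,0],[46,11],[48,14],[49,11],[50,0]]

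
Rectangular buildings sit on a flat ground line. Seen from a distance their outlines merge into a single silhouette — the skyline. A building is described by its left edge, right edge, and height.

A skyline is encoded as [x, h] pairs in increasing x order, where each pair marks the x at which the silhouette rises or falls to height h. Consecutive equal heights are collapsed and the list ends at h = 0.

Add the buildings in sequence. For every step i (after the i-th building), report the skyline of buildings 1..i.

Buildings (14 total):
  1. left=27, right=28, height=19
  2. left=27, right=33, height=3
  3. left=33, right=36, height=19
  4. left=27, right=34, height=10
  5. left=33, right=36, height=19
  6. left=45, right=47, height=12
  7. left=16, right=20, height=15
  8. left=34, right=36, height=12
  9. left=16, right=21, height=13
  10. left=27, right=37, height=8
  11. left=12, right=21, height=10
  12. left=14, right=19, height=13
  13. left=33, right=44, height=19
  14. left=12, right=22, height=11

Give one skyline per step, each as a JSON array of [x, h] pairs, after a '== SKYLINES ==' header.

== SKYLINES ==
[[27,19],[28,0]]
[[27,19],[28,3],[33,0]]
[[27,19],[28,3],[33,19],[36,0]]
[[27,19],[28,10],[33,19],[36,0]]
[[27,19],[28,10],[33,19],[36,0]]
[[27,19],[28,10],[33,19],[36,0],[45,12],[47,0]]
[[16,15],[20,0],[27,19],[28,10],[33,19],[36,0],[45,12],[47,0]]
[[16,15],[20,0],[27,19],[28,10],[33,19],[36,0],[45,12],[47,0]]
[[16,15],[20,13],[21,0],[27,19],[28,10],[33,19],[36,0],[45,12],[47,0]]
[[16,15],[20,13],[21,0],[27,19],[28,10],[33,19],[36,8],[37,0],[45,12],[47,0]]
[[12,10],[16,15],[20,13],[21,0],[27,19],[28,10],[33,19],[36,8],[37,0],[45,12],[47,0]]
[[12,10],[14,13],[16,15],[20,13],[21,0],[27,19],[28,10],[33,19],[36,8],[37,0],[45,12],[47,0]]
[[12,10],[14,13],[16,15],[20,13],[21,0],[27,19],[28,10],[33,19],[44,0],[45,12],[47,0]]
[[12,11],[14,13],[16,15],[20,13],[21,11],[22,0],[27,19],[28,10],[33,19],[44,0],[45,12],[47,0]]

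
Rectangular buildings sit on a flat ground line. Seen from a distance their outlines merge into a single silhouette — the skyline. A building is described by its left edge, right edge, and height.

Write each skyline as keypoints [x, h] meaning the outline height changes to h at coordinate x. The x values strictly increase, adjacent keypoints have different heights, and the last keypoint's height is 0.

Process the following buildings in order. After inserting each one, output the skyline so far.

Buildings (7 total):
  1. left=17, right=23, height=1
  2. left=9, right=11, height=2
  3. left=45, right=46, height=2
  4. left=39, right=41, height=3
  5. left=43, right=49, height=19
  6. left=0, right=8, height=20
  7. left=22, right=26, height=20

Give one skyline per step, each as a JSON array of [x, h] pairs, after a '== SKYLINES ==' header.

== SKYLINES ==
[[17,1],[23,0]]
[[9,2],[11,0],[17,1],[23,0]]
[[9,2],[11,0],[17,1],[23,0],[45,2],[46,0]]
[[9,2],[11,0],[17,1],[23,0],[39,3],[41,0],[45,2],[46,0]]
[[9,2],[11,0],[17,1],[23,0],[39,3],[41,0],[43,19],[49,0]]
[[0,20],[8,0],[9,2],[11,0],[17,1],[23,0],[39,3],[41,0],[43,19],[49,0]]
[[0,20],[8,0],[9,2],[11,0],[17,1],[22,20],[26,0],[39,3],[41,0],[43,19],[49,0]]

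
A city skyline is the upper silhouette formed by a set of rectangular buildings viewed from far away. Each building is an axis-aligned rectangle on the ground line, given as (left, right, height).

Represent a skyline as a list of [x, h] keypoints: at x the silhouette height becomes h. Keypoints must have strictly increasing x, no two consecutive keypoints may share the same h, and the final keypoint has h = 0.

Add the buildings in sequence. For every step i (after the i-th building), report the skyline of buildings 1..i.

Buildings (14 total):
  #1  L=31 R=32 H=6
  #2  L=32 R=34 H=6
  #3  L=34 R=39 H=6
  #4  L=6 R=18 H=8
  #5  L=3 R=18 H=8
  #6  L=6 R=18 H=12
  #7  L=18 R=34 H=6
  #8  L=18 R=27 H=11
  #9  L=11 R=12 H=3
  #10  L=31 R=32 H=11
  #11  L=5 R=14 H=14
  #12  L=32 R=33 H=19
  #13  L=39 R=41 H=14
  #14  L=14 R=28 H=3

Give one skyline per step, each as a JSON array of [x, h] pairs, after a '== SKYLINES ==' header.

== SKYLINES ==
[[31,6],[32,0]]
[[31,6],[34,0]]
[[31,6],[39,0]]
[[6,8],[18,0],[31,6],[39,0]]
[[3,8],[18,0],[31,6],[39,0]]
[[3,8],[6,12],[18,0],[31,6],[39,0]]
[[3,8],[6,12],[18,6],[39,0]]
[[3,8],[6,12],[18,11],[27,6],[39,0]]
[[3,8],[6,12],[18,11],[27,6],[39,0]]
[[3,8],[6,12],[18,11],[27,6],[31,11],[32,6],[39,0]]
[[3,8],[5,14],[14,12],[18,11],[27,6],[31,11],[32,6],[39,0]]
[[3,8],[5,14],[14,12],[18,11],[27,6],[31,11],[32,19],[33,6],[39,0]]
[[3,8],[5,14],[14,12],[18,11],[27,6],[31,11],[32,19],[33,6],[39,14],[41,0]]
[[3,8],[5,14],[14,12],[18,11],[27,6],[31,11],[32,19],[33,6],[39,14],[41,0]]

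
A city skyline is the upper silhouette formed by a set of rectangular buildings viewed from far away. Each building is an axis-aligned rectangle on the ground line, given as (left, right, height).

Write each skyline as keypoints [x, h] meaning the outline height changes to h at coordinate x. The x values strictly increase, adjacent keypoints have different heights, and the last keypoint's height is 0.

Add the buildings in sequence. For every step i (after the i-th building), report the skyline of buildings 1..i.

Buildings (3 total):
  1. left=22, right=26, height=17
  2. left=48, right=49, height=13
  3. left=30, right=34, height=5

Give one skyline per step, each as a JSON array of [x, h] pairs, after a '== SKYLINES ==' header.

== SKYLINES ==
[[22,17],[26,0]]
[[22,17],[26,0],[48,13],[49,0]]
[[22,17],[26,0],[30,5],[34,0],[48,13],[49,0]]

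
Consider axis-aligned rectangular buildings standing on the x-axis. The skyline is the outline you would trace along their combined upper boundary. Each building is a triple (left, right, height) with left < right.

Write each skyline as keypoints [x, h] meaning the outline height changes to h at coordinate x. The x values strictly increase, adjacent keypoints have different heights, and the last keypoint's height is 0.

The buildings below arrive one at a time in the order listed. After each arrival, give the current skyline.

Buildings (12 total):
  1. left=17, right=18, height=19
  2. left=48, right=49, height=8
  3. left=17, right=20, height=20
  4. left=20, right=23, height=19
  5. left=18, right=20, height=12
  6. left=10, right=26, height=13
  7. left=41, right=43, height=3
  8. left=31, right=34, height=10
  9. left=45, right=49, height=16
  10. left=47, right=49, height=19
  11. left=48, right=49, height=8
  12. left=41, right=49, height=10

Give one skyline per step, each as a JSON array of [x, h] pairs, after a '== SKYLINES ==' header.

== SKYLINES ==
[[17,19],[18,0]]
[[17,19],[18,0],[48,8],[49,0]]
[[17,20],[20,0],[48,8],[49,0]]
[[17,20],[20,19],[23,0],[48,8],[49,0]]
[[17,20],[20,19],[23,0],[48,8],[49,0]]
[[10,13],[17,20],[20,19],[23,13],[26,0],[48,8],[49,0]]
[[10,13],[17,20],[20,19],[23,13],[26,0],[41,3],[43,0],[48,8],[49,0]]
[[10,13],[17,20],[20,19],[23,13],[26,0],[31,10],[34,0],[41,3],[43,0],[48,8],[49,0]]
[[10,13],[17,20],[20,19],[23,13],[26,0],[31,10],[34,0],[41,3],[43,0],[45,16],[49,0]]
[[10,13],[17,20],[20,19],[23,13],[26,0],[31,10],[34,0],[41,3],[43,0],[45,16],[47,19],[49,0]]
[[10,13],[17,20],[20,19],[23,13],[26,0],[31,10],[34,0],[41,3],[43,0],[45,16],[47,19],[49,0]]
[[10,13],[17,20],[20,19],[23,13],[26,0],[31,10],[34,0],[41,10],[45,16],[47,19],[49,0]]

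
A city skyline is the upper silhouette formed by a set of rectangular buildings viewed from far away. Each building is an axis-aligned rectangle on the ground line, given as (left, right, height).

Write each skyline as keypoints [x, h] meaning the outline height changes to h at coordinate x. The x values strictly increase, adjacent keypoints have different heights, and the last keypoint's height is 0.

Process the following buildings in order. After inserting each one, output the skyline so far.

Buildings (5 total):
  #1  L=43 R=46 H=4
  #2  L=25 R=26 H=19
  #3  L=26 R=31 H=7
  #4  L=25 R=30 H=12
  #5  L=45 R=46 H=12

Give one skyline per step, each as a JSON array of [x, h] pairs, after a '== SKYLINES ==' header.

== SKYLINES ==
[[43,4],[46,0]]
[[25,19],[26,0],[43,4],[46,0]]
[[25,19],[26,7],[31,0],[43,4],[46,0]]
[[25,19],[26,12],[30,7],[31,0],[43,4],[46,0]]
[[25,19],[26,12],[30,7],[31,0],[43,4],[45,12],[46,0]]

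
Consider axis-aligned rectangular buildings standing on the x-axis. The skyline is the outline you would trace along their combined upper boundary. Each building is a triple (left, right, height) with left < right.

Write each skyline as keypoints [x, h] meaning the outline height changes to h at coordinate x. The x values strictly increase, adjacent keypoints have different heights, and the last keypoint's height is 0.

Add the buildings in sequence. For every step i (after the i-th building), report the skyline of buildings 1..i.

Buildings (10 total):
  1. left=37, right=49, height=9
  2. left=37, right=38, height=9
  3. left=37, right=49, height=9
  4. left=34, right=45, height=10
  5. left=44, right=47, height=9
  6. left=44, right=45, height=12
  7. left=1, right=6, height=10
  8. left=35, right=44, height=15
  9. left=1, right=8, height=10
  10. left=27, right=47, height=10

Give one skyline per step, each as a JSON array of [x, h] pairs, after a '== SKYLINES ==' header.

== SKYLINES ==
[[37,9],[49,0]]
[[37,9],[49,0]]
[[37,9],[49,0]]
[[34,10],[45,9],[49,0]]
[[34,10],[45,9],[49,0]]
[[34,10],[44,12],[45,9],[49,0]]
[[1,10],[6,0],[34,10],[44,12],[45,9],[49,0]]
[[1,10],[6,0],[34,10],[35,15],[44,12],[45,9],[49,0]]
[[1,10],[8,0],[34,10],[35,15],[44,12],[45,9],[49,0]]
[[1,10],[8,0],[27,10],[35,15],[44,12],[45,10],[47,9],[49,0]]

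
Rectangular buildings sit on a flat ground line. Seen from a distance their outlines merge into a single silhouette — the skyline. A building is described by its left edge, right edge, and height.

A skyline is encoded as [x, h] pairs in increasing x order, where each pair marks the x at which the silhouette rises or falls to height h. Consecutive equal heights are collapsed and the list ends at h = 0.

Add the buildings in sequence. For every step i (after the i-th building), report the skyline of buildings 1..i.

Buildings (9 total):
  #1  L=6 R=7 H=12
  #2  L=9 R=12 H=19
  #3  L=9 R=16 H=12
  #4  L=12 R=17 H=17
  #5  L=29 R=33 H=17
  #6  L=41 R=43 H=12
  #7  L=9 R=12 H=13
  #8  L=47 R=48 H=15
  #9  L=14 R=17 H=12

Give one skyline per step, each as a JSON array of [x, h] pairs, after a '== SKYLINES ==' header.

== SKYLINES ==
[[6,12],[7,0]]
[[6,12],[7,0],[9,19],[12,0]]
[[6,12],[7,0],[9,19],[12,12],[16,0]]
[[6,12],[7,0],[9,19],[12,17],[17,0]]
[[6,12],[7,0],[9,19],[12,17],[17,0],[29,17],[33,0]]
[[6,12],[7,0],[9,19],[12,17],[17,0],[29,17],[33,0],[41,12],[43,0]]
[[6,12],[7,0],[9,19],[12,17],[17,0],[29,17],[33,0],[41,12],[43,0]]
[[6,12],[7,0],[9,19],[12,17],[17,0],[29,17],[33,0],[41,12],[43,0],[47,15],[48,0]]
[[6,12],[7,0],[9,19],[12,17],[17,0],[29,17],[33,0],[41,12],[43,0],[47,15],[48,0]]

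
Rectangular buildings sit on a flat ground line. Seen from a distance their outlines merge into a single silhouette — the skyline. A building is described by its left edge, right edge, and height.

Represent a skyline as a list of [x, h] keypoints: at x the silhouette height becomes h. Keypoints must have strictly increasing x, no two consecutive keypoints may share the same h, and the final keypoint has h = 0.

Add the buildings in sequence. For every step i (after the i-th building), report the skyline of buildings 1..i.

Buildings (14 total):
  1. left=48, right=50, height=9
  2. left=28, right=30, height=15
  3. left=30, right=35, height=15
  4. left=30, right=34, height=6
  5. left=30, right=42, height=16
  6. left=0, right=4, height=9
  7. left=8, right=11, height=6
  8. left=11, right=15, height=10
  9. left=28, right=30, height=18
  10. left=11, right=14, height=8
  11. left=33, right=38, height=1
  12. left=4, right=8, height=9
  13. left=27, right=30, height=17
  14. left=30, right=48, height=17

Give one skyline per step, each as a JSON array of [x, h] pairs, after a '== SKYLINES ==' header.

== SKYLINES ==
[[48,9],[50,0]]
[[28,15],[30,0],[48,9],[50,0]]
[[28,15],[35,0],[48,9],[50,0]]
[[28,15],[35,0],[48,9],[50,0]]
[[28,15],[30,16],[42,0],[48,9],[50,0]]
[[0,9],[4,0],[28,15],[30,16],[42,0],[48,9],[50,0]]
[[0,9],[4,0],[8,6],[11,0],[28,15],[30,16],[42,0],[48,9],[50,0]]
[[0,9],[4,0],[8,6],[11,10],[15,0],[28,15],[30,16],[42,0],[48,9],[50,0]]
[[0,9],[4,0],[8,6],[11,10],[15,0],[28,18],[30,16],[42,0],[48,9],[50,0]]
[[0,9],[4,0],[8,6],[11,10],[15,0],[28,18],[30,16],[42,0],[48,9],[50,0]]
[[0,9],[4,0],[8,6],[11,10],[15,0],[28,18],[30,16],[42,0],[48,9],[50,0]]
[[0,9],[8,6],[11,10],[15,0],[28,18],[30,16],[42,0],[48,9],[50,0]]
[[0,9],[8,6],[11,10],[15,0],[27,17],[28,18],[30,16],[42,0],[48,9],[50,0]]
[[0,9],[8,6],[11,10],[15,0],[27,17],[28,18],[30,17],[48,9],[50,0]]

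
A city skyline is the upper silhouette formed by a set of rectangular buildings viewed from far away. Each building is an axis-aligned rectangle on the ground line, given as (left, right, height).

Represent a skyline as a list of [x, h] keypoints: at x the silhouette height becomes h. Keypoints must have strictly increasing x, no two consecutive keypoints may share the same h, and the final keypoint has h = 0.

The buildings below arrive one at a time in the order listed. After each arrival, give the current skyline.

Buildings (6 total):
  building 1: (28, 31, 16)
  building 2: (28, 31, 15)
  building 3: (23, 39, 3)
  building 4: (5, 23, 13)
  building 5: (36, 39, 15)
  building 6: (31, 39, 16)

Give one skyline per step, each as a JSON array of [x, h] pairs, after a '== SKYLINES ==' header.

== SKYLINES ==
[[28,16],[31,0]]
[[28,16],[31,0]]
[[23,3],[28,16],[31,3],[39,0]]
[[5,13],[23,3],[28,16],[31,3],[39,0]]
[[5,13],[23,3],[28,16],[31,3],[36,15],[39,0]]
[[5,13],[23,3],[28,16],[39,0]]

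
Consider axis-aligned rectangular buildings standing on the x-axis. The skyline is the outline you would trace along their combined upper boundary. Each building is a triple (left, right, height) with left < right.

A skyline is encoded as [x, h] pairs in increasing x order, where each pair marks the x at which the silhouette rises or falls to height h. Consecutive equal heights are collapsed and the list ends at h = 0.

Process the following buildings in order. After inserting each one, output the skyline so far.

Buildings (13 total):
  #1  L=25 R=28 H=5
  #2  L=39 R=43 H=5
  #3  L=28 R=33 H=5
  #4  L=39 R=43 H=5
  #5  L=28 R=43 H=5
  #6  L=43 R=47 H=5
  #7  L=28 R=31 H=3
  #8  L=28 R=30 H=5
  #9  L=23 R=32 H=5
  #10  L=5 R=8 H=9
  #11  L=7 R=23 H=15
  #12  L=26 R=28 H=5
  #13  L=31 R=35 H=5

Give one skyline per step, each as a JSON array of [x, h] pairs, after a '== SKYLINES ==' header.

== SKYLINES ==
[[25,5],[28,0]]
[[25,5],[28,0],[39,5],[43,0]]
[[25,5],[33,0],[39,5],[43,0]]
[[25,5],[33,0],[39,5],[43,0]]
[[25,5],[43,0]]
[[25,5],[47,0]]
[[25,5],[47,0]]
[[25,5],[47,0]]
[[23,5],[47,0]]
[[5,9],[8,0],[23,5],[47,0]]
[[5,9],[7,15],[23,5],[47,0]]
[[5,9],[7,15],[23,5],[47,0]]
[[5,9],[7,15],[23,5],[47,0]]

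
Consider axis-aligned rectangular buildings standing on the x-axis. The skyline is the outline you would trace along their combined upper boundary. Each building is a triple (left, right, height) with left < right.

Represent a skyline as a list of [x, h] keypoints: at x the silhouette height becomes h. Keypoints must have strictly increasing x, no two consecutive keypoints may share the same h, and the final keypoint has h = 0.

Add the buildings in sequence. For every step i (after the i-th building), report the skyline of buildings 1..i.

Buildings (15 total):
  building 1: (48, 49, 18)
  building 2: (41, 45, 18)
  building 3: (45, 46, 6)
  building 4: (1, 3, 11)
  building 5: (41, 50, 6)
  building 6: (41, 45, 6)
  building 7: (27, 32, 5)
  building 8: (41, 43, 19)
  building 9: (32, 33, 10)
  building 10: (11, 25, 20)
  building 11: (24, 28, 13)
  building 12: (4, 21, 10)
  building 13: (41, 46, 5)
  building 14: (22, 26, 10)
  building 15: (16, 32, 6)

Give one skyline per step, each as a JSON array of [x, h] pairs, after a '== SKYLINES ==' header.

== SKYLINES ==
[[48,18],[49,0]]
[[41,18],[45,0],[48,18],[49,0]]
[[41,18],[45,6],[46,0],[48,18],[49,0]]
[[1,11],[3,0],[41,18],[45,6],[46,0],[48,18],[49,0]]
[[1,11],[3,0],[41,18],[45,6],[48,18],[49,6],[50,0]]
[[1,11],[3,0],[41,18],[45,6],[48,18],[49,6],[50,0]]
[[1,11],[3,0],[27,5],[32,0],[41,18],[45,6],[48,18],[49,6],[50,0]]
[[1,11],[3,0],[27,5],[32,0],[41,19],[43,18],[45,6],[48,18],[49,6],[50,0]]
[[1,11],[3,0],[27,5],[32,10],[33,0],[41,19],[43,18],[45,6],[48,18],[49,6],[50,0]]
[[1,11],[3,0],[11,20],[25,0],[27,5],[32,10],[33,0],[41,19],[43,18],[45,6],[48,18],[49,6],[50,0]]
[[1,11],[3,0],[11,20],[25,13],[28,5],[32,10],[33,0],[41,19],[43,18],[45,6],[48,18],[49,6],[50,0]]
[[1,11],[3,0],[4,10],[11,20],[25,13],[28,5],[32,10],[33,0],[41,19],[43,18],[45,6],[48,18],[49,6],[50,0]]
[[1,11],[3,0],[4,10],[11,20],[25,13],[28,5],[32,10],[33,0],[41,19],[43,18],[45,6],[48,18],[49,6],[50,0]]
[[1,11],[3,0],[4,10],[11,20],[25,13],[28,5],[32,10],[33,0],[41,19],[43,18],[45,6],[48,18],[49,6],[50,0]]
[[1,11],[3,0],[4,10],[11,20],[25,13],[28,6],[32,10],[33,0],[41,19],[43,18],[45,6],[48,18],[49,6],[50,0]]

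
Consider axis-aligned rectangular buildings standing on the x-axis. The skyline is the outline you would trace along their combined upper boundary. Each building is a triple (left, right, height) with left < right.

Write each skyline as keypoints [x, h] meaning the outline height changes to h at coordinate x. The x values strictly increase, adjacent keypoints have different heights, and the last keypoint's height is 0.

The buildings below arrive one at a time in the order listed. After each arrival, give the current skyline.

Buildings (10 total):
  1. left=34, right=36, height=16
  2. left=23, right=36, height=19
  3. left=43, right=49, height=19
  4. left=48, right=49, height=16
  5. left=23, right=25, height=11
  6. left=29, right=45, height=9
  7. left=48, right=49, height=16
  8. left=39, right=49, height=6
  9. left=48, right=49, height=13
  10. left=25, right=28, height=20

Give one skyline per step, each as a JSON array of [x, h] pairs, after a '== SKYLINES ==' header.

== SKYLINES ==
[[34,16],[36,0]]
[[23,19],[36,0]]
[[23,19],[36,0],[43,19],[49,0]]
[[23,19],[36,0],[43,19],[49,0]]
[[23,19],[36,0],[43,19],[49,0]]
[[23,19],[36,9],[43,19],[49,0]]
[[23,19],[36,9],[43,19],[49,0]]
[[23,19],[36,9],[43,19],[49,0]]
[[23,19],[36,9],[43,19],[49,0]]
[[23,19],[25,20],[28,19],[36,9],[43,19],[49,0]]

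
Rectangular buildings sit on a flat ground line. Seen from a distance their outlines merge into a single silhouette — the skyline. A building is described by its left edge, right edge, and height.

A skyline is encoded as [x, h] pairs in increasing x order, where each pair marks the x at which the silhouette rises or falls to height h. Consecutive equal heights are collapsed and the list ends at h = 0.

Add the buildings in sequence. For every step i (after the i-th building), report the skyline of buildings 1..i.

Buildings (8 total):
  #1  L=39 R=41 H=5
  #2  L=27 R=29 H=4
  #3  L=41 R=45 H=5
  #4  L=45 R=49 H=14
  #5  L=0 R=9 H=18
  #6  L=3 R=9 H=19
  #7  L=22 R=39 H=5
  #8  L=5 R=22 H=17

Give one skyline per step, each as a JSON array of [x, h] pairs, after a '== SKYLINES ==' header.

== SKYLINES ==
[[39,5],[41,0]]
[[27,4],[29,0],[39,5],[41,0]]
[[27,4],[29,0],[39,5],[45,0]]
[[27,4],[29,0],[39,5],[45,14],[49,0]]
[[0,18],[9,0],[27,4],[29,0],[39,5],[45,14],[49,0]]
[[0,18],[3,19],[9,0],[27,4],[29,0],[39,5],[45,14],[49,0]]
[[0,18],[3,19],[9,0],[22,5],[45,14],[49,0]]
[[0,18],[3,19],[9,17],[22,5],[45,14],[49,0]]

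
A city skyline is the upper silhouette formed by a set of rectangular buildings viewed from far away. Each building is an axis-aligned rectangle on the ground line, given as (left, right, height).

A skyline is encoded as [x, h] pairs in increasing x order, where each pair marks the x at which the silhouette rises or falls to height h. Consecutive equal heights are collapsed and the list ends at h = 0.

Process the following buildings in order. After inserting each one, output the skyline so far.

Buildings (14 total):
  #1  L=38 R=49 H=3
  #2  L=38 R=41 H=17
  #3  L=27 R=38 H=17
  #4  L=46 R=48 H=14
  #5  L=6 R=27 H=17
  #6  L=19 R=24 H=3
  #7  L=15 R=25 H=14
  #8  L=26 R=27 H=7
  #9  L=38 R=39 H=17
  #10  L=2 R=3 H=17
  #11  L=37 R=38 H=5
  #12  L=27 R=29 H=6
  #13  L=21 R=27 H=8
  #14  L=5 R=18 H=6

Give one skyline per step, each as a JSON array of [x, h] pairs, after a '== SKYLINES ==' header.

== SKYLINES ==
[[38,3],[49,0]]
[[38,17],[41,3],[49,0]]
[[27,17],[41,3],[49,0]]
[[27,17],[41,3],[46,14],[48,3],[49,0]]
[[6,17],[41,3],[46,14],[48,3],[49,0]]
[[6,17],[41,3],[46,14],[48,3],[49,0]]
[[6,17],[41,3],[46,14],[48,3],[49,0]]
[[6,17],[41,3],[46,14],[48,3],[49,0]]
[[6,17],[41,3],[46,14],[48,3],[49,0]]
[[2,17],[3,0],[6,17],[41,3],[46,14],[48,3],[49,0]]
[[2,17],[3,0],[6,17],[41,3],[46,14],[48,3],[49,0]]
[[2,17],[3,0],[6,17],[41,3],[46,14],[48,3],[49,0]]
[[2,17],[3,0],[6,17],[41,3],[46,14],[48,3],[49,0]]
[[2,17],[3,0],[5,6],[6,17],[41,3],[46,14],[48,3],[49,0]]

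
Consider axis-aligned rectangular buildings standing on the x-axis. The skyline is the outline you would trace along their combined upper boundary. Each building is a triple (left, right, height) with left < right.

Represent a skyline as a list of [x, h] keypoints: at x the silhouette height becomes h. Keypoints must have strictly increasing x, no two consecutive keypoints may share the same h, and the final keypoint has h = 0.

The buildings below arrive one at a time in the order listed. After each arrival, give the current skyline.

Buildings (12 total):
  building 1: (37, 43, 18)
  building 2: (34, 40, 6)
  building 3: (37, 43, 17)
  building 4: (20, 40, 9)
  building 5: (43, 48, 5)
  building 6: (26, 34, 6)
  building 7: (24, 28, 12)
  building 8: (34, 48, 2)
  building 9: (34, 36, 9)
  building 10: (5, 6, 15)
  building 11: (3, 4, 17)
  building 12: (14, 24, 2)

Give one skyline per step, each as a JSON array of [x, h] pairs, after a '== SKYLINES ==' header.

== SKYLINES ==
[[37,18],[43,0]]
[[34,6],[37,18],[43,0]]
[[34,6],[37,18],[43,0]]
[[20,9],[37,18],[43,0]]
[[20,9],[37,18],[43,5],[48,0]]
[[20,9],[37,18],[43,5],[48,0]]
[[20,9],[24,12],[28,9],[37,18],[43,5],[48,0]]
[[20,9],[24,12],[28,9],[37,18],[43,5],[48,0]]
[[20,9],[24,12],[28,9],[37,18],[43,5],[48,0]]
[[5,15],[6,0],[20,9],[24,12],[28,9],[37,18],[43,5],[48,0]]
[[3,17],[4,0],[5,15],[6,0],[20,9],[24,12],[28,9],[37,18],[43,5],[48,0]]
[[3,17],[4,0],[5,15],[6,0],[14,2],[20,9],[24,12],[28,9],[37,18],[43,5],[48,0]]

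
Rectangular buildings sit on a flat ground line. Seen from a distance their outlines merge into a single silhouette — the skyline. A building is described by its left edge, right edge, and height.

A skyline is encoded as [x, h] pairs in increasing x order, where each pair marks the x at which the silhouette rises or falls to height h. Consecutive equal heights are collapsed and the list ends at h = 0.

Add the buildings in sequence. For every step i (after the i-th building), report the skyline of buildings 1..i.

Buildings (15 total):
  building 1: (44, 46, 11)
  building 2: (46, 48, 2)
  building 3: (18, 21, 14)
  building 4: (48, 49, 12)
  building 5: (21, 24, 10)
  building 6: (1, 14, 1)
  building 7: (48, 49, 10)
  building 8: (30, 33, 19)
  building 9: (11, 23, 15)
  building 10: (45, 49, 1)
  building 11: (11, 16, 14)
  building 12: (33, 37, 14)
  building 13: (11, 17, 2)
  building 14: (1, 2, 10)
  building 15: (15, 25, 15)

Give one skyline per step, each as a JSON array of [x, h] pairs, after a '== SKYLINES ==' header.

== SKYLINES ==
[[44,11],[46,0]]
[[44,11],[46,2],[48,0]]
[[18,14],[21,0],[44,11],[46,2],[48,0]]
[[18,14],[21,0],[44,11],[46,2],[48,12],[49,0]]
[[18,14],[21,10],[24,0],[44,11],[46,2],[48,12],[49,0]]
[[1,1],[14,0],[18,14],[21,10],[24,0],[44,11],[46,2],[48,12],[49,0]]
[[1,1],[14,0],[18,14],[21,10],[24,0],[44,11],[46,2],[48,12],[49,0]]
[[1,1],[14,0],[18,14],[21,10],[24,0],[30,19],[33,0],[44,11],[46,2],[48,12],[49,0]]
[[1,1],[11,15],[23,10],[24,0],[30,19],[33,0],[44,11],[46,2],[48,12],[49,0]]
[[1,1],[11,15],[23,10],[24,0],[30,19],[33,0],[44,11],[46,2],[48,12],[49,0]]
[[1,1],[11,15],[23,10],[24,0],[30,19],[33,0],[44,11],[46,2],[48,12],[49,0]]
[[1,1],[11,15],[23,10],[24,0],[30,19],[33,14],[37,0],[44,11],[46,2],[48,12],[49,0]]
[[1,1],[11,15],[23,10],[24,0],[30,19],[33,14],[37,0],[44,11],[46,2],[48,12],[49,0]]
[[1,10],[2,1],[11,15],[23,10],[24,0],[30,19],[33,14],[37,0],[44,11],[46,2],[48,12],[49,0]]
[[1,10],[2,1],[11,15],[25,0],[30,19],[33,14],[37,0],[44,11],[46,2],[48,12],[49,0]]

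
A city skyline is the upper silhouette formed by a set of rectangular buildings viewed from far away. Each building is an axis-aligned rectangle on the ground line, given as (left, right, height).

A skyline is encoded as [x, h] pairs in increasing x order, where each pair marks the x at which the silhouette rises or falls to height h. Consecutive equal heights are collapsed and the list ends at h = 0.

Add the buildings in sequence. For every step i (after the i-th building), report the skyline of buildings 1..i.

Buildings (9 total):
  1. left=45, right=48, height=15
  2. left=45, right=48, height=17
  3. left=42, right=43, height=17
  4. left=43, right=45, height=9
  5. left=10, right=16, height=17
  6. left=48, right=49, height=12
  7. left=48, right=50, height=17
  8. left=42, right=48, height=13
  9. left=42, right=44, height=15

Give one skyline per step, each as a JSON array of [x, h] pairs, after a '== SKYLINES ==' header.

== SKYLINES ==
[[45,15],[48,0]]
[[45,17],[48,0]]
[[42,17],[43,0],[45,17],[48,0]]
[[42,17],[43,9],[45,17],[48,0]]
[[10,17],[16,0],[42,17],[43,9],[45,17],[48,0]]
[[10,17],[16,0],[42,17],[43,9],[45,17],[48,12],[49,0]]
[[10,17],[16,0],[42,17],[43,9],[45,17],[50,0]]
[[10,17],[16,0],[42,17],[43,13],[45,17],[50,0]]
[[10,17],[16,0],[42,17],[43,15],[44,13],[45,17],[50,0]]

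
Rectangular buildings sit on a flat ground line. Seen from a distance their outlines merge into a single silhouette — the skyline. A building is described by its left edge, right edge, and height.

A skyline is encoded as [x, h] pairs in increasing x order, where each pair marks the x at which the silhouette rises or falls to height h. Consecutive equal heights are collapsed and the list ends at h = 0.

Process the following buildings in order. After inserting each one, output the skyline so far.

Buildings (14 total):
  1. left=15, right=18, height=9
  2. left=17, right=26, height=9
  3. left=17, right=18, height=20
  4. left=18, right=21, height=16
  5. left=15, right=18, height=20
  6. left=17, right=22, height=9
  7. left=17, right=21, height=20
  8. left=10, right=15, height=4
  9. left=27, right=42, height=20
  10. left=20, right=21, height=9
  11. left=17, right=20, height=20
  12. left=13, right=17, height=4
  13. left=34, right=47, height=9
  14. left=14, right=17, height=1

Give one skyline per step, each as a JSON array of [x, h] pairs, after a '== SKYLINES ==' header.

== SKYLINES ==
[[15,9],[18,0]]
[[15,9],[26,0]]
[[15,9],[17,20],[18,9],[26,0]]
[[15,9],[17,20],[18,16],[21,9],[26,0]]
[[15,20],[18,16],[21,9],[26,0]]
[[15,20],[18,16],[21,9],[26,0]]
[[15,20],[21,9],[26,0]]
[[10,4],[15,20],[21,9],[26,0]]
[[10,4],[15,20],[21,9],[26,0],[27,20],[42,0]]
[[10,4],[15,20],[21,9],[26,0],[27,20],[42,0]]
[[10,4],[15,20],[21,9],[26,0],[27,20],[42,0]]
[[10,4],[15,20],[21,9],[26,0],[27,20],[42,0]]
[[10,4],[15,20],[21,9],[26,0],[27,20],[42,9],[47,0]]
[[10,4],[15,20],[21,9],[26,0],[27,20],[42,9],[47,0]]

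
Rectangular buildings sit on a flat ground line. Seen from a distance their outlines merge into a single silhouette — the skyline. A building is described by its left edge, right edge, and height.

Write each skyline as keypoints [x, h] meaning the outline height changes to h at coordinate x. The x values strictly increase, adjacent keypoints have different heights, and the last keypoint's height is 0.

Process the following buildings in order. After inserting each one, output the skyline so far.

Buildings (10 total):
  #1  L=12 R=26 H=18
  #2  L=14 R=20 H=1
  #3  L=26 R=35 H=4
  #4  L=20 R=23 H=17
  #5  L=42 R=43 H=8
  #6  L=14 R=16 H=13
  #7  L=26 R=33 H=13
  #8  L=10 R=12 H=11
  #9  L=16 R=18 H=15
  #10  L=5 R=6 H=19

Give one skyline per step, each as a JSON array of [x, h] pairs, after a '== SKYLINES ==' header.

== SKYLINES ==
[[12,18],[26,0]]
[[12,18],[26,0]]
[[12,18],[26,4],[35,0]]
[[12,18],[26,4],[35,0]]
[[12,18],[26,4],[35,0],[42,8],[43,0]]
[[12,18],[26,4],[35,0],[42,8],[43,0]]
[[12,18],[26,13],[33,4],[35,0],[42,8],[43,0]]
[[10,11],[12,18],[26,13],[33,4],[35,0],[42,8],[43,0]]
[[10,11],[12,18],[26,13],[33,4],[35,0],[42,8],[43,0]]
[[5,19],[6,0],[10,11],[12,18],[26,13],[33,4],[35,0],[42,8],[43,0]]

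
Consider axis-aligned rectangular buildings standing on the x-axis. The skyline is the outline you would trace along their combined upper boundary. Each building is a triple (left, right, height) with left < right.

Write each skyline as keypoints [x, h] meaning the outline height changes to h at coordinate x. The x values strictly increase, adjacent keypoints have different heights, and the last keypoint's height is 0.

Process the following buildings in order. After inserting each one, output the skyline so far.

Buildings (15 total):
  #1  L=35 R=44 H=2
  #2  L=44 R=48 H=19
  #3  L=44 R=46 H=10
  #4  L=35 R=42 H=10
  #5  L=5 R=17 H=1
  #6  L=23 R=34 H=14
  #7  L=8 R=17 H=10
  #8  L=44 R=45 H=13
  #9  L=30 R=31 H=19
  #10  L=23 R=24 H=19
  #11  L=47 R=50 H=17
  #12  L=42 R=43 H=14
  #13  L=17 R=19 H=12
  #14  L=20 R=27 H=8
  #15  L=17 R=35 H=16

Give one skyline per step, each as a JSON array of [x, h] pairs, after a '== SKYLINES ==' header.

== SKYLINES ==
[[35,2],[44,0]]
[[35,2],[44,19],[48,0]]
[[35,2],[44,19],[48,0]]
[[35,10],[42,2],[44,19],[48,0]]
[[5,1],[17,0],[35,10],[42,2],[44,19],[48,0]]
[[5,1],[17,0],[23,14],[34,0],[35,10],[42,2],[44,19],[48,0]]
[[5,1],[8,10],[17,0],[23,14],[34,0],[35,10],[42,2],[44,19],[48,0]]
[[5,1],[8,10],[17,0],[23,14],[34,0],[35,10],[42,2],[44,19],[48,0]]
[[5,1],[8,10],[17,0],[23,14],[30,19],[31,14],[34,0],[35,10],[42,2],[44,19],[48,0]]
[[5,1],[8,10],[17,0],[23,19],[24,14],[30,19],[31,14],[34,0],[35,10],[42,2],[44,19],[48,0]]
[[5,1],[8,10],[17,0],[23,19],[24,14],[30,19],[31,14],[34,0],[35,10],[42,2],[44,19],[48,17],[50,0]]
[[5,1],[8,10],[17,0],[23,19],[24,14],[30,19],[31,14],[34,0],[35,10],[42,14],[43,2],[44,19],[48,17],[50,0]]
[[5,1],[8,10],[17,12],[19,0],[23,19],[24,14],[30,19],[31,14],[34,0],[35,10],[42,14],[43,2],[44,19],[48,17],[50,0]]
[[5,1],[8,10],[17,12],[19,0],[20,8],[23,19],[24,14],[30,19],[31,14],[34,0],[35,10],[42,14],[43,2],[44,19],[48,17],[50,0]]
[[5,1],[8,10],[17,16],[23,19],[24,16],[30,19],[31,16],[35,10],[42,14],[43,2],[44,19],[48,17],[50,0]]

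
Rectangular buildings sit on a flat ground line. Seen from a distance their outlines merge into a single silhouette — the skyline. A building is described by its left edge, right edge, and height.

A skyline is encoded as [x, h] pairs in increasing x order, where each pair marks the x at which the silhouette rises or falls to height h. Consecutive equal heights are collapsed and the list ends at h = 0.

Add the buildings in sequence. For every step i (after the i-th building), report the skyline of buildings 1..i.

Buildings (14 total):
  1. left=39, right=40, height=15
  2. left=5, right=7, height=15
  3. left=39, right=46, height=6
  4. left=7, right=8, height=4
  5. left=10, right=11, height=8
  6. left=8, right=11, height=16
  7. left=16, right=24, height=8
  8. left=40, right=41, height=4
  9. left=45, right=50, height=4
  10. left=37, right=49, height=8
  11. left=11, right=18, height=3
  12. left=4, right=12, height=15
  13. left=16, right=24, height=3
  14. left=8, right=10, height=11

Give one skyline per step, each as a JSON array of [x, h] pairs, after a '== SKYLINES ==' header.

== SKYLINES ==
[[39,15],[40,0]]
[[5,15],[7,0],[39,15],[40,0]]
[[5,15],[7,0],[39,15],[40,6],[46,0]]
[[5,15],[7,4],[8,0],[39,15],[40,6],[46,0]]
[[5,15],[7,4],[8,0],[10,8],[11,0],[39,15],[40,6],[46,0]]
[[5,15],[7,4],[8,16],[11,0],[39,15],[40,6],[46,0]]
[[5,15],[7,4],[8,16],[11,0],[16,8],[24,0],[39,15],[40,6],[46,0]]
[[5,15],[7,4],[8,16],[11,0],[16,8],[24,0],[39,15],[40,6],[46,0]]
[[5,15],[7,4],[8,16],[11,0],[16,8],[24,0],[39,15],[40,6],[46,4],[50,0]]
[[5,15],[7,4],[8,16],[11,0],[16,8],[24,0],[37,8],[39,15],[40,8],[49,4],[50,0]]
[[5,15],[7,4],[8,16],[11,3],[16,8],[24,0],[37,8],[39,15],[40,8],[49,4],[50,0]]
[[4,15],[8,16],[11,15],[12,3],[16,8],[24,0],[37,8],[39,15],[40,8],[49,4],[50,0]]
[[4,15],[8,16],[11,15],[12,3],[16,8],[24,0],[37,8],[39,15],[40,8],[49,4],[50,0]]
[[4,15],[8,16],[11,15],[12,3],[16,8],[24,0],[37,8],[39,15],[40,8],[49,4],[50,0]]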